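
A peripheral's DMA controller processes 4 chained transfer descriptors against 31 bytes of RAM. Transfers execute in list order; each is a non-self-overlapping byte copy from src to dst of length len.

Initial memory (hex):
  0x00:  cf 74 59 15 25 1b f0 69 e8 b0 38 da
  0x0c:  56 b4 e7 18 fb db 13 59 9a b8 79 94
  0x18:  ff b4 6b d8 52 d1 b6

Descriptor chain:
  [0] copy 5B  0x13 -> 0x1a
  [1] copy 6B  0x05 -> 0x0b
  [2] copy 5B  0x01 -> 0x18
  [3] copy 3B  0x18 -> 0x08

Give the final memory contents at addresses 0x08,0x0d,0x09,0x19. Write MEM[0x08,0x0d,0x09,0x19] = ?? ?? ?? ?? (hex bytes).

MEM[0x08,0x0d,0x09,0x19] = 74 69 59 59

D0: mem[0x1a..0x1e] <- [59 9a b8 79 94]
D1: mem[0x0b..0x10] <- [1b f0 69 e8 b0 38]
D2: mem[0x18..0x1c] <- [74 59 15 25 1b]
D3: mem[0x08..0x0a] <- [74 59 15]
query mem[0x08]=0x74, mem[0x0d]=0x69, mem[0x09]=0x59, mem[0x19]=0x59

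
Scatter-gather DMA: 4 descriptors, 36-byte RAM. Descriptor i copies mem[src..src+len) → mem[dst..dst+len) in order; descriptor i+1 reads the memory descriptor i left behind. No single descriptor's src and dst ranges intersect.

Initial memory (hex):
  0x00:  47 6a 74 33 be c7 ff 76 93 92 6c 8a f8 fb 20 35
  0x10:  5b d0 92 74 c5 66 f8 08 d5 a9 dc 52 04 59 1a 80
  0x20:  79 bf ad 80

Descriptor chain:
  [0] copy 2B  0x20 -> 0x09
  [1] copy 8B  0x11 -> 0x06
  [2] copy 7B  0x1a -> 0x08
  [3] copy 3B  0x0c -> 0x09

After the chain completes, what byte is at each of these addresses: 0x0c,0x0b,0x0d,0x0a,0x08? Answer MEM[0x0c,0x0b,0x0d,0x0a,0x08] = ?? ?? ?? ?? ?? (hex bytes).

MEM[0x0c,0x0b,0x0d,0x0a,0x08] = 1a 79 80 80 dc

#0 dst[0x09+2] := {0x79,0xbf}
#1 dst[0x06+8] := {0xd0,0x92,0x74,0xc5,0x66,0xf8,0x08,0xd5}
#2 dst[0x08+7] := {0xdc,0x52,0x04,0x59,0x1a,0x80,0x79}
#3 dst[0x09+3] := {0x1a,0x80,0x79}
query mem[0x0c]=0x1a, mem[0x0b]=0x79, mem[0x0d]=0x80, mem[0x0a]=0x80, mem[0x08]=0xdc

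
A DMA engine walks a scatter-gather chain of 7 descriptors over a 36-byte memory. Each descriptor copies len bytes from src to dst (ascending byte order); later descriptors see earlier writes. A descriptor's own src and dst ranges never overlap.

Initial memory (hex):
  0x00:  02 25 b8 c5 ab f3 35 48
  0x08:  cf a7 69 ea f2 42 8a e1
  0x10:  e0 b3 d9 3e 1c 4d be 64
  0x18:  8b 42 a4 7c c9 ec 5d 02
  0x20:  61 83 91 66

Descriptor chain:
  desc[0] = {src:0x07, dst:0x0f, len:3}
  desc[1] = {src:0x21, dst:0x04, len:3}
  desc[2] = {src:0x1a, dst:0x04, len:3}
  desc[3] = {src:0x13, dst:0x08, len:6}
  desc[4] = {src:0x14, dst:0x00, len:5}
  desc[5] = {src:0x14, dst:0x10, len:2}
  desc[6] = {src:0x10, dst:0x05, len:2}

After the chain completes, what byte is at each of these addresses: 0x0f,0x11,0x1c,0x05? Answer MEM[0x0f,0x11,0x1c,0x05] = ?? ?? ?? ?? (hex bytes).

MEM[0x0f,0x11,0x1c,0x05] = 48 4d c9 1c

#0 dst[0x0f+3] := {0x48,0xcf,0xa7}
#1 dst[0x04+3] := {0x83,0x91,0x66}
#2 dst[0x04+3] := {0xa4,0x7c,0xc9}
#3 dst[0x08+6] := {0x3e,0x1c,0x4d,0xbe,0x64,0x8b}
#4 dst[0x00+5] := {0x1c,0x4d,0xbe,0x64,0x8b}
#5 dst[0x10+2] := {0x1c,0x4d}
#6 dst[0x05+2] := {0x1c,0x4d}
query mem[0x0f]=0x48, mem[0x11]=0x4d, mem[0x1c]=0xc9, mem[0x05]=0x1c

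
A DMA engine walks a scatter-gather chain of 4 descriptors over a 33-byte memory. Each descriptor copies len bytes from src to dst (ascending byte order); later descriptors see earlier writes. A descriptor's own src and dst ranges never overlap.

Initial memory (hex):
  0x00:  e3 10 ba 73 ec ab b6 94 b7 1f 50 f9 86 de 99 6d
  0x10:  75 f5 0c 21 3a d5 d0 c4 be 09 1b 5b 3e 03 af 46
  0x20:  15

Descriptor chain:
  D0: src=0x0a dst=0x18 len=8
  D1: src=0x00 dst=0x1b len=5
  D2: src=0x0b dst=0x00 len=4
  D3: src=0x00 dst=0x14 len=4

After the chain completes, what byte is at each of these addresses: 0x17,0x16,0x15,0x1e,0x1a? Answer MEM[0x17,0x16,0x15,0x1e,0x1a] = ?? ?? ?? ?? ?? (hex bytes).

[0] 0x0a->0x18 len=8 : 50 f9 86 de 99 6d 75 f5
[1] 0x00->0x1b len=5 : e3 10 ba 73 ec
[2] 0x0b->0x00 len=4 : f9 86 de 99
[3] 0x00->0x14 len=4 : f9 86 de 99
query mem[0x17]=0x99, mem[0x16]=0xde, mem[0x15]=0x86, mem[0x1e]=0x73, mem[0x1a]=0x86

MEM[0x17,0x16,0x15,0x1e,0x1a] = 99 de 86 73 86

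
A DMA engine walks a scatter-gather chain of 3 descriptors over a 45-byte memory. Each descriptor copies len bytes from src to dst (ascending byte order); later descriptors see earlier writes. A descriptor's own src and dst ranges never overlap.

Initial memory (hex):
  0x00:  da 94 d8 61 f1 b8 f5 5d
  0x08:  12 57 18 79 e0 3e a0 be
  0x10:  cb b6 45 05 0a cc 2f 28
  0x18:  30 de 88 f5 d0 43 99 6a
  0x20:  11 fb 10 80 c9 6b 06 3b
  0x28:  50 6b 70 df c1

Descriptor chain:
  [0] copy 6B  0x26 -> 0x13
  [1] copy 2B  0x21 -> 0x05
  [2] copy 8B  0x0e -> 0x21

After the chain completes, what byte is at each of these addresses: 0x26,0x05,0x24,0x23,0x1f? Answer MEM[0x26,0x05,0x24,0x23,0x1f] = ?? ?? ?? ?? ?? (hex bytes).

MEM[0x26,0x05,0x24,0x23,0x1f] = 06 fb b6 cb 6a

  after D0: wrote 6B at 0x13 = 063b506b70df
  after D1: wrote 2B at 0x05 = fb10
  after D2: wrote 8B at 0x21 = a0becbb645063b50
query mem[0x26]=0x06, mem[0x05]=0xfb, mem[0x24]=0xb6, mem[0x23]=0xcb, mem[0x1f]=0x6a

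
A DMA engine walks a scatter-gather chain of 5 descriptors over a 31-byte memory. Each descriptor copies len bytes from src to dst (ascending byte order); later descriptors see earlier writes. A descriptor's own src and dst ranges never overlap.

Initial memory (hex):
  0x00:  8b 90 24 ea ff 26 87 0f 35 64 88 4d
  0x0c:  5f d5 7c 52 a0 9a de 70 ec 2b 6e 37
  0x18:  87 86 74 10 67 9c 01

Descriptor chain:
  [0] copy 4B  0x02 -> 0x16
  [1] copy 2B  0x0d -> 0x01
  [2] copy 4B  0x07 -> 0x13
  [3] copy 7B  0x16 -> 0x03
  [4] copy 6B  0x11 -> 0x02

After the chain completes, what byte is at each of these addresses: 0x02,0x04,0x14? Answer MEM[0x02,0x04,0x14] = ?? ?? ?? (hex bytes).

MEM[0x02,0x04,0x14] = 9a 0f 35

[0] 0x02->0x16 len=4 : 24 ea ff 26
[1] 0x0d->0x01 len=2 : d5 7c
[2] 0x07->0x13 len=4 : 0f 35 64 88
[3] 0x16->0x03 len=7 : 88 ea ff 26 74 10 67
[4] 0x11->0x02 len=6 : 9a de 0f 35 64 88
query mem[0x02]=0x9a, mem[0x04]=0x0f, mem[0x14]=0x35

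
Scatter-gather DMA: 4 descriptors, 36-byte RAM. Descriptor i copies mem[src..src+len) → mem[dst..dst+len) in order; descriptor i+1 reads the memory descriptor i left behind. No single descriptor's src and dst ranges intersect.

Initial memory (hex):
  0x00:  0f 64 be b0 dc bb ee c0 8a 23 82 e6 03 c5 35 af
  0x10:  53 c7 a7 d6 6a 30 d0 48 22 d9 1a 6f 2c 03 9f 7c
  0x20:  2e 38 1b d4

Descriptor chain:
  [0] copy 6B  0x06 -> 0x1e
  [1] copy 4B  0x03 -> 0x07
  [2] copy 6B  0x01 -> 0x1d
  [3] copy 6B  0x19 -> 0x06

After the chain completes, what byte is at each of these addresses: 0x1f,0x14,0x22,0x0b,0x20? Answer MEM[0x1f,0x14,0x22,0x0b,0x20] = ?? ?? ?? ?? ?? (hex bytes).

  after D0: wrote 6B at 0x1e = eec08a2382e6
  after D1: wrote 4B at 0x07 = b0dcbbee
  after D2: wrote 6B at 0x1d = 64beb0dcbbee
  after D3: wrote 6B at 0x06 = d91a6f2c64be
query mem[0x1f]=0xb0, mem[0x14]=0x6a, mem[0x22]=0xee, mem[0x0b]=0xbe, mem[0x20]=0xdc

MEM[0x1f,0x14,0x22,0x0b,0x20] = b0 6a ee be dc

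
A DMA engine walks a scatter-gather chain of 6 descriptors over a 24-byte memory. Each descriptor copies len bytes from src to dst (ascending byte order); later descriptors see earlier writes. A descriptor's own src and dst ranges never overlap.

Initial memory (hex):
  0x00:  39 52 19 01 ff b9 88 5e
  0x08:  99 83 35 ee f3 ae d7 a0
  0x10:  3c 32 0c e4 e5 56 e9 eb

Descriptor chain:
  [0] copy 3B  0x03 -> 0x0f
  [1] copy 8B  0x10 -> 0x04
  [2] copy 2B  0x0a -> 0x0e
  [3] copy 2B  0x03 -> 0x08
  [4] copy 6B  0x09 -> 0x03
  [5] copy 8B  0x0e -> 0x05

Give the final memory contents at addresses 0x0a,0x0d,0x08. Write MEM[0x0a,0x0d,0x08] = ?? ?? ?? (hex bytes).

MEM[0x0a,0x0d,0x08] = e4 ae b9

D0: mem[0x0f..0x11] <- [01 ff b9]
D1: mem[0x04..0x0b] <- [ff b9 0c e4 e5 56 e9 eb]
D2: mem[0x0e..0x0f] <- [e9 eb]
D3: mem[0x08..0x09] <- [01 ff]
D4: mem[0x03..0x08] <- [ff e9 eb f3 ae e9]
D5: mem[0x05..0x0c] <- [e9 eb ff b9 0c e4 e5 56]
query mem[0x0a]=0xe4, mem[0x0d]=0xae, mem[0x08]=0xb9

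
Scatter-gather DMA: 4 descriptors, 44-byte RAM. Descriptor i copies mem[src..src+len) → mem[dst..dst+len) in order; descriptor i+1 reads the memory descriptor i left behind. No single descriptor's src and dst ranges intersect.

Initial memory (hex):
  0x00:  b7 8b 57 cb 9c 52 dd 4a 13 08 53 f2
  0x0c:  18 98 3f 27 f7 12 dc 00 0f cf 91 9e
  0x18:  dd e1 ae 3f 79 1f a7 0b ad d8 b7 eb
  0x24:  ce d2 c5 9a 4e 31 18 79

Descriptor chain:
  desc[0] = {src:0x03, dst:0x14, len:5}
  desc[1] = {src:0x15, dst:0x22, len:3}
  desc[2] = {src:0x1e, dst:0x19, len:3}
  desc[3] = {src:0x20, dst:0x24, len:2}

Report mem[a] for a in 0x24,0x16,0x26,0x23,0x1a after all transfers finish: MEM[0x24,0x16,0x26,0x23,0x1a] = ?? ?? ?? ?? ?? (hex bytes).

MEM[0x24,0x16,0x26,0x23,0x1a] = ad 52 c5 52 0b

[0] 0x03->0x14 len=5 : cb 9c 52 dd 4a
[1] 0x15->0x22 len=3 : 9c 52 dd
[2] 0x1e->0x19 len=3 : a7 0b ad
[3] 0x20->0x24 len=2 : ad d8
query mem[0x24]=0xad, mem[0x16]=0x52, mem[0x26]=0xc5, mem[0x23]=0x52, mem[0x1a]=0x0b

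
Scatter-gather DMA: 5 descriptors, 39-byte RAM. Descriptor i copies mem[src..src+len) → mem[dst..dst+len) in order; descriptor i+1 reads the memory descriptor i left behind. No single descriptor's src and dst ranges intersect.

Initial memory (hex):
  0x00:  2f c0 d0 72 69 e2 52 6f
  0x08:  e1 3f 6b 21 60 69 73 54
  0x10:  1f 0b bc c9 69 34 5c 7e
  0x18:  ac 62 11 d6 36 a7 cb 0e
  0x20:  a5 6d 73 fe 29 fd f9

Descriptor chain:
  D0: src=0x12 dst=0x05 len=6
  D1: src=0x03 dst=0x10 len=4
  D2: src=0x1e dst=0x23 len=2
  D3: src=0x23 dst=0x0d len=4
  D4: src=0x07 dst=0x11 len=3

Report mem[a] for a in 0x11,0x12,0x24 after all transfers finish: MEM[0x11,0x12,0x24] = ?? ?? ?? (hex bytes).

[0] 0x12->0x05 len=6 : bc c9 69 34 5c 7e
[1] 0x03->0x10 len=4 : 72 69 bc c9
[2] 0x1e->0x23 len=2 : cb 0e
[3] 0x23->0x0d len=4 : cb 0e fd f9
[4] 0x07->0x11 len=3 : 69 34 5c
query mem[0x11]=0x69, mem[0x12]=0x34, mem[0x24]=0x0e

MEM[0x11,0x12,0x24] = 69 34 0e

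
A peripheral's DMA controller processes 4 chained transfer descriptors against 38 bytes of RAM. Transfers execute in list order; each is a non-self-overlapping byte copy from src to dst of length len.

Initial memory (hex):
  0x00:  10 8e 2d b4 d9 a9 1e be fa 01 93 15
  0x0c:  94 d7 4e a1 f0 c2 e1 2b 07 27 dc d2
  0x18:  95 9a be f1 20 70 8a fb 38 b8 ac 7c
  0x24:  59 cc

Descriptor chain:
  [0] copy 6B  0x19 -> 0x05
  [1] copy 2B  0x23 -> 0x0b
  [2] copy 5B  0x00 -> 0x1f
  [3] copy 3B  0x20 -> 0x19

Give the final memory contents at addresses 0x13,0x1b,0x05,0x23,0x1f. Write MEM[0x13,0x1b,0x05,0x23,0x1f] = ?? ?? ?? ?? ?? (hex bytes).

MEM[0x13,0x1b,0x05,0x23,0x1f] = 2b b4 9a d9 10

D0: mem[0x05..0x0a] <- [9a be f1 20 70 8a]
D1: mem[0x0b..0x0c] <- [7c 59]
D2: mem[0x1f..0x23] <- [10 8e 2d b4 d9]
D3: mem[0x19..0x1b] <- [8e 2d b4]
query mem[0x13]=0x2b, mem[0x1b]=0xb4, mem[0x05]=0x9a, mem[0x23]=0xd9, mem[0x1f]=0x10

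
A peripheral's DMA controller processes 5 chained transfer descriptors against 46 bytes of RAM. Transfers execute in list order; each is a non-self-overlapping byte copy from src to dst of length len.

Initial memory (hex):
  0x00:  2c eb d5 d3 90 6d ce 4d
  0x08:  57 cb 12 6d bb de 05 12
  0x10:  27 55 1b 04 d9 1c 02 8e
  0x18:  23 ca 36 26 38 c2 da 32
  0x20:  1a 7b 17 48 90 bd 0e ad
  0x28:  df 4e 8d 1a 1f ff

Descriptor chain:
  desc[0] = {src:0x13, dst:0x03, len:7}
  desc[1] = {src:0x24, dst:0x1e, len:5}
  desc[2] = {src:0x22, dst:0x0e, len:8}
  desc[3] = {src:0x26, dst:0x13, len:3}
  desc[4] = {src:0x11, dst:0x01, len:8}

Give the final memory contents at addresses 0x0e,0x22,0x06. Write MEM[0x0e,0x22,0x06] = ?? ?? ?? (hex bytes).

[0] 0x13->0x03 len=7 : 04 d9 1c 02 8e 23 ca
[1] 0x24->0x1e len=5 : 90 bd 0e ad df
[2] 0x22->0x0e len=8 : df 48 90 bd 0e ad df 4e
[3] 0x26->0x13 len=3 : 0e ad df
[4] 0x11->0x01 len=8 : bd 0e 0e ad df 02 8e 23
query mem[0x0e]=0xdf, mem[0x22]=0xdf, mem[0x06]=0x02

MEM[0x0e,0x22,0x06] = df df 02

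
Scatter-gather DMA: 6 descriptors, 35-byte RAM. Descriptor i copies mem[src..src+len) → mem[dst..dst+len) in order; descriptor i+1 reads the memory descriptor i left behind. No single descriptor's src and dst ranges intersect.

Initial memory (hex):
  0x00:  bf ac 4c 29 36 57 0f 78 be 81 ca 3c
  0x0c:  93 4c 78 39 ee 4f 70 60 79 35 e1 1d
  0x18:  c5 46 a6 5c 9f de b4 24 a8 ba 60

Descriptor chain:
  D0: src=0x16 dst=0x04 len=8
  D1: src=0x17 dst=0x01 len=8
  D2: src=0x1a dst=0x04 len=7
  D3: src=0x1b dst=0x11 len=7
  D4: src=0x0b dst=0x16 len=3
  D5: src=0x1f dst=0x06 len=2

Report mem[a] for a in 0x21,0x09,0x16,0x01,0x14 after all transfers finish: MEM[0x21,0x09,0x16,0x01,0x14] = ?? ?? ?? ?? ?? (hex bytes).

[0] 0x16->0x04 len=8 : e1 1d c5 46 a6 5c 9f de
[1] 0x17->0x01 len=8 : 1d c5 46 a6 5c 9f de b4
[2] 0x1a->0x04 len=7 : a6 5c 9f de b4 24 a8
[3] 0x1b->0x11 len=7 : 5c 9f de b4 24 a8 ba
[4] 0x0b->0x16 len=3 : de 93 4c
[5] 0x1f->0x06 len=2 : 24 a8
query mem[0x21]=0xba, mem[0x09]=0x24, mem[0x16]=0xde, mem[0x01]=0x1d, mem[0x14]=0xb4

MEM[0x21,0x09,0x16,0x01,0x14] = ba 24 de 1d b4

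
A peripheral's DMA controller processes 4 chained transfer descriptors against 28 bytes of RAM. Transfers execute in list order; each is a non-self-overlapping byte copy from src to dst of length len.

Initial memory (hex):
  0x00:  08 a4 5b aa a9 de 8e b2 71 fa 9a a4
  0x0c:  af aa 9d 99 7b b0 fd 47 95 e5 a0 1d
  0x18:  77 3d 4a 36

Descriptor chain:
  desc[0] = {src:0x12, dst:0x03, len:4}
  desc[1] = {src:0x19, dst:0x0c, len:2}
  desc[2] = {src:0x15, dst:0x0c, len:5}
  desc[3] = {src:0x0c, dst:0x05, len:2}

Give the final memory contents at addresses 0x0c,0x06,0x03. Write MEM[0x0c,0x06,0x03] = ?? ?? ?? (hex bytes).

MEM[0x0c,0x06,0x03] = e5 a0 fd

#0 dst[0x03+4] := {0xfd,0x47,0x95,0xe5}
#1 dst[0x0c+2] := {0x3d,0x4a}
#2 dst[0x0c+5] := {0xe5,0xa0,0x1d,0x77,0x3d}
#3 dst[0x05+2] := {0xe5,0xa0}
query mem[0x0c]=0xe5, mem[0x06]=0xa0, mem[0x03]=0xfd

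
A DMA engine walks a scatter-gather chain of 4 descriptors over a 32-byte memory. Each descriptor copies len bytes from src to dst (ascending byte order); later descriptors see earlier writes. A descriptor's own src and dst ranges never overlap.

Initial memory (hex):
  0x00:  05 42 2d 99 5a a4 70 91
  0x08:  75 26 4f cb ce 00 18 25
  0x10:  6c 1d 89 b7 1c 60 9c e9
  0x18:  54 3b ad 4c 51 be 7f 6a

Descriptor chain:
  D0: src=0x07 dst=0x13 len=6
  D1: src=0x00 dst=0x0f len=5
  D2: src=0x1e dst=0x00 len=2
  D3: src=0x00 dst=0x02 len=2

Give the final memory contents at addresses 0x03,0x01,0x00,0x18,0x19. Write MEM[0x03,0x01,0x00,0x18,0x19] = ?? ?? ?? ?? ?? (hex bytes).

MEM[0x03,0x01,0x00,0x18,0x19] = 6a 6a 7f ce 3b

  after D0: wrote 6B at 0x13 = 9175264fcbce
  after D1: wrote 5B at 0x0f = 05422d995a
  after D2: wrote 2B at 0x00 = 7f6a
  after D3: wrote 2B at 0x02 = 7f6a
query mem[0x03]=0x6a, mem[0x01]=0x6a, mem[0x00]=0x7f, mem[0x18]=0xce, mem[0x19]=0x3b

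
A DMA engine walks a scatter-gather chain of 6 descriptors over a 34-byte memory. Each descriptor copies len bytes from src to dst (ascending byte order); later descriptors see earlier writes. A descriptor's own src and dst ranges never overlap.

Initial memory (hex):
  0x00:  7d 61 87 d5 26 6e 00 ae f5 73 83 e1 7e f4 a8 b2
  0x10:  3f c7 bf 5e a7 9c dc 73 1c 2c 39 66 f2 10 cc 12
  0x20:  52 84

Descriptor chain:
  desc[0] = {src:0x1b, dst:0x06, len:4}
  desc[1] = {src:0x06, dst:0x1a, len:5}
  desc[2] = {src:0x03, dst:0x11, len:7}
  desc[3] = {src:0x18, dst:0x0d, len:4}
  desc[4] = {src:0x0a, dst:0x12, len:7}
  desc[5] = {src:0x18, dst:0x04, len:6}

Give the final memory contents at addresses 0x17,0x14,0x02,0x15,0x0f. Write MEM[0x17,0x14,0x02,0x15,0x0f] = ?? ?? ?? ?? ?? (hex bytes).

MEM[0x17,0x14,0x02,0x15,0x0f] = 66 7e 87 1c 66

#0 dst[0x06+4] := {0x66,0xf2,0x10,0xcc}
#1 dst[0x1a+5] := {0x66,0xf2,0x10,0xcc,0x83}
#2 dst[0x11+7] := {0xd5,0x26,0x6e,0x66,0xf2,0x10,0xcc}
#3 dst[0x0d+4] := {0x1c,0x2c,0x66,0xf2}
#4 dst[0x12+7] := {0x83,0xe1,0x7e,0x1c,0x2c,0x66,0xf2}
#5 dst[0x04+6] := {0xf2,0x2c,0x66,0xf2,0x10,0xcc}
query mem[0x17]=0x66, mem[0x14]=0x7e, mem[0x02]=0x87, mem[0x15]=0x1c, mem[0x0f]=0x66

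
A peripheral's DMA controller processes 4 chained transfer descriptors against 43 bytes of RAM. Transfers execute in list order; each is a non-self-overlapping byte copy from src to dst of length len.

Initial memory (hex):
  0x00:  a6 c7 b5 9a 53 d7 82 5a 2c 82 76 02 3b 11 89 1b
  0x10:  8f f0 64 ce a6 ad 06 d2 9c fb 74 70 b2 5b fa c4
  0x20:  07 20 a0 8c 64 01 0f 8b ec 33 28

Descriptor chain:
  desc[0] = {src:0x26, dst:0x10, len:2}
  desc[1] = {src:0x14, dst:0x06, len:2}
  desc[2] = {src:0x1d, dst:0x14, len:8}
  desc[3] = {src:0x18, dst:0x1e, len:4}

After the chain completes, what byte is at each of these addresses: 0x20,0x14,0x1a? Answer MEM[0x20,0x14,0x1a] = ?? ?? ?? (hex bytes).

MEM[0x20,0x14,0x1a] = 8c 5b 8c

D0: mem[0x10..0x11] <- [0f 8b]
D1: mem[0x06..0x07] <- [a6 ad]
D2: mem[0x14..0x1b] <- [5b fa c4 07 20 a0 8c 64]
D3: mem[0x1e..0x21] <- [20 a0 8c 64]
query mem[0x20]=0x8c, mem[0x14]=0x5b, mem[0x1a]=0x8c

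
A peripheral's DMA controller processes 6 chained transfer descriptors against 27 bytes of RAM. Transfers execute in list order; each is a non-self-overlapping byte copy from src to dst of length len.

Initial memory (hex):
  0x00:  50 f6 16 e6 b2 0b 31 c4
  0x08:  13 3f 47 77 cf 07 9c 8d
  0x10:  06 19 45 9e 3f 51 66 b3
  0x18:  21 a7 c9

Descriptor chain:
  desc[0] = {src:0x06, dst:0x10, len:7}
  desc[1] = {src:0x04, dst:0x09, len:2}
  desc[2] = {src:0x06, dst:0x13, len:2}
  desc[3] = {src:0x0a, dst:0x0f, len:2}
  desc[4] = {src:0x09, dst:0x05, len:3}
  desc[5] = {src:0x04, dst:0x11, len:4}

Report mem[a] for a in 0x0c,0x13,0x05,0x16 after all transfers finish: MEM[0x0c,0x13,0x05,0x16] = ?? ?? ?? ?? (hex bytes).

#0 dst[0x10+7] := {0x31,0xc4,0x13,0x3f,0x47,0x77,0xcf}
#1 dst[0x09+2] := {0xb2,0x0b}
#2 dst[0x13+2] := {0x31,0xc4}
#3 dst[0x0f+2] := {0x0b,0x77}
#4 dst[0x05+3] := {0xb2,0x0b,0x77}
#5 dst[0x11+4] := {0xb2,0xb2,0x0b,0x77}
query mem[0x0c]=0xcf, mem[0x13]=0x0b, mem[0x05]=0xb2, mem[0x16]=0xcf

MEM[0x0c,0x13,0x05,0x16] = cf 0b b2 cf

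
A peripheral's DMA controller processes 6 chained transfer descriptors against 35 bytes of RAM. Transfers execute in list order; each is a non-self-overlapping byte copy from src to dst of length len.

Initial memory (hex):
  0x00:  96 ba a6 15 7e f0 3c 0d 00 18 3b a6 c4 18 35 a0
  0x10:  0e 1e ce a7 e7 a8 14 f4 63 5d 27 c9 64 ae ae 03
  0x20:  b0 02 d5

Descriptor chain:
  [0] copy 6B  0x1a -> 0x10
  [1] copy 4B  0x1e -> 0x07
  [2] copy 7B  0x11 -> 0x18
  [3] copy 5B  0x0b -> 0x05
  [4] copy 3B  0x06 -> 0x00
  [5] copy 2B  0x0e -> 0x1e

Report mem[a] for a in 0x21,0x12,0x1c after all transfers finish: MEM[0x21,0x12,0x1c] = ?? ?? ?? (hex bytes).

MEM[0x21,0x12,0x1c] = 02 64 03

D0: mem[0x10..0x15] <- [27 c9 64 ae ae 03]
D1: mem[0x07..0x0a] <- [ae 03 b0 02]
D2: mem[0x18..0x1e] <- [c9 64 ae ae 03 14 f4]
D3: mem[0x05..0x09] <- [a6 c4 18 35 a0]
D4: mem[0x00..0x02] <- [c4 18 35]
D5: mem[0x1e..0x1f] <- [35 a0]
query mem[0x21]=0x02, mem[0x12]=0x64, mem[0x1c]=0x03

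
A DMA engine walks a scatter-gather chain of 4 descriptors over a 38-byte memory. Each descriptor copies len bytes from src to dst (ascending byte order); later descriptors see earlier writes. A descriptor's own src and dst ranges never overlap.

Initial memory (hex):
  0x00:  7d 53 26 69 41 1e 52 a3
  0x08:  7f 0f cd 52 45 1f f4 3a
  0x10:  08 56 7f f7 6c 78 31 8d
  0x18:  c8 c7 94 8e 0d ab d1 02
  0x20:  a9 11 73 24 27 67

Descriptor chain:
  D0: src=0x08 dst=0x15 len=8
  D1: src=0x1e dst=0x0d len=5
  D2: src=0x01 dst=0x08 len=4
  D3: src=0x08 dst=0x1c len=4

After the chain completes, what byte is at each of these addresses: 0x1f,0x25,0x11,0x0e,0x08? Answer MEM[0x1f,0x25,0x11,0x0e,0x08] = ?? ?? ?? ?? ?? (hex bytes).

[0] 0x08->0x15 len=8 : 7f 0f cd 52 45 1f f4 3a
[1] 0x1e->0x0d len=5 : d1 02 a9 11 73
[2] 0x01->0x08 len=4 : 53 26 69 41
[3] 0x08->0x1c len=4 : 53 26 69 41
query mem[0x1f]=0x41, mem[0x25]=0x67, mem[0x11]=0x73, mem[0x0e]=0x02, mem[0x08]=0x53

MEM[0x1f,0x25,0x11,0x0e,0x08] = 41 67 73 02 53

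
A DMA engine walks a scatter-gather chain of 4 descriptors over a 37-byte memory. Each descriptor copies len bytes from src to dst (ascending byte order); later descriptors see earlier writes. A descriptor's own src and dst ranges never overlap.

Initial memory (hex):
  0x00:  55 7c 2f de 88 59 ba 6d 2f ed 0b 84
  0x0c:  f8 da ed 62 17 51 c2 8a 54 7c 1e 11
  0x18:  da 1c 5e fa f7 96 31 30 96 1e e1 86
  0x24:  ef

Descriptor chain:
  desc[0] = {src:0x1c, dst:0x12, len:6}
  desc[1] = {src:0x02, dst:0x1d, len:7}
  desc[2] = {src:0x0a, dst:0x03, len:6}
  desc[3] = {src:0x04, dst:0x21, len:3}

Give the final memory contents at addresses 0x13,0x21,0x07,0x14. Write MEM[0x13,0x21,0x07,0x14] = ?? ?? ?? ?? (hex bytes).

[0] 0x1c->0x12 len=6 : f7 96 31 30 96 1e
[1] 0x02->0x1d len=7 : 2f de 88 59 ba 6d 2f
[2] 0x0a->0x03 len=6 : 0b 84 f8 da ed 62
[3] 0x04->0x21 len=3 : 84 f8 da
query mem[0x13]=0x96, mem[0x21]=0x84, mem[0x07]=0xed, mem[0x14]=0x31

MEM[0x13,0x21,0x07,0x14] = 96 84 ed 31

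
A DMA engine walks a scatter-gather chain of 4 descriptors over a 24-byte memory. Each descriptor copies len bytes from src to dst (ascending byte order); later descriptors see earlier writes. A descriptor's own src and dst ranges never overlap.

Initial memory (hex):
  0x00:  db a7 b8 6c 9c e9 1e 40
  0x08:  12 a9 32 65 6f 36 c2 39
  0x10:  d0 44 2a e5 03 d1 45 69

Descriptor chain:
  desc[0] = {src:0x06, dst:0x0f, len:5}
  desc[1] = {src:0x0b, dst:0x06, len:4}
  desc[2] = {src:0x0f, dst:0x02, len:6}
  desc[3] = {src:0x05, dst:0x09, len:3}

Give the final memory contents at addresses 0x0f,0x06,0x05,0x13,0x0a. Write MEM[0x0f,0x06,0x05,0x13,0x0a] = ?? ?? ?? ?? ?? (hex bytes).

[0] 0x06->0x0f len=5 : 1e 40 12 a9 32
[1] 0x0b->0x06 len=4 : 65 6f 36 c2
[2] 0x0f->0x02 len=6 : 1e 40 12 a9 32 03
[3] 0x05->0x09 len=3 : a9 32 03
query mem[0x0f]=0x1e, mem[0x06]=0x32, mem[0x05]=0xa9, mem[0x13]=0x32, mem[0x0a]=0x32

MEM[0x0f,0x06,0x05,0x13,0x0a] = 1e 32 a9 32 32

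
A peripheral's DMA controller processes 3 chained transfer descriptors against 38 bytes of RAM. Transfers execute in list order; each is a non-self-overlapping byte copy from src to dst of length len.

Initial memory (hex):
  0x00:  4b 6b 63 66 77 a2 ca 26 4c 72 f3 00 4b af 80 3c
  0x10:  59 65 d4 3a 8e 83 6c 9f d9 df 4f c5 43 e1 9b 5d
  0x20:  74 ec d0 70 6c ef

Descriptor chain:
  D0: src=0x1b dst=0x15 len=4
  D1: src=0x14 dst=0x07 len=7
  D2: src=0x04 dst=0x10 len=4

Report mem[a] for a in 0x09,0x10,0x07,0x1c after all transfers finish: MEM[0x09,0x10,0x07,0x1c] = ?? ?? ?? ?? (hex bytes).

#0 dst[0x15+4] := {0xc5,0x43,0xe1,0x9b}
#1 dst[0x07+7] := {0x8e,0xc5,0x43,0xe1,0x9b,0xdf,0x4f}
#2 dst[0x10+4] := {0x77,0xa2,0xca,0x8e}
query mem[0x09]=0x43, mem[0x10]=0x77, mem[0x07]=0x8e, mem[0x1c]=0x43

MEM[0x09,0x10,0x07,0x1c] = 43 77 8e 43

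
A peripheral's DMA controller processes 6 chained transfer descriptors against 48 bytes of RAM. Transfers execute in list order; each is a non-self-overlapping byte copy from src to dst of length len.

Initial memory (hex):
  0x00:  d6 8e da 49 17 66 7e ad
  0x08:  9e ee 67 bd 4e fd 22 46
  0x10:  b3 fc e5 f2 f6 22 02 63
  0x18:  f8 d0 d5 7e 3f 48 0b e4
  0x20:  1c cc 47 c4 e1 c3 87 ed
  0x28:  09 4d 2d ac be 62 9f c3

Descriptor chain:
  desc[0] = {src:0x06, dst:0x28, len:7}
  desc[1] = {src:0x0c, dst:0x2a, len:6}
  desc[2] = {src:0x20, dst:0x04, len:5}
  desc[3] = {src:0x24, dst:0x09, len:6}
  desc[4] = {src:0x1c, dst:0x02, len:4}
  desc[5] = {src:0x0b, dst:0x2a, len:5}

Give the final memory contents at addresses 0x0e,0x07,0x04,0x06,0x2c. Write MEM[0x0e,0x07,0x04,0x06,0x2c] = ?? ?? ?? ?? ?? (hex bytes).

#0 dst[0x28+7] := {0x7e,0xad,0x9e,0xee,0x67,0xbd,0x4e}
#1 dst[0x2a+6] := {0x4e,0xfd,0x22,0x46,0xb3,0xfc}
#2 dst[0x04+5] := {0x1c,0xcc,0x47,0xc4,0xe1}
#3 dst[0x09+6] := {0xe1,0xc3,0x87,0xed,0x7e,0xad}
#4 dst[0x02+4] := {0x3f,0x48,0x0b,0xe4}
#5 dst[0x2a+5] := {0x87,0xed,0x7e,0xad,0x46}
query mem[0x0e]=0xad, mem[0x07]=0xc4, mem[0x04]=0x0b, mem[0x06]=0x47, mem[0x2c]=0x7e

MEM[0x0e,0x07,0x04,0x06,0x2c] = ad c4 0b 47 7e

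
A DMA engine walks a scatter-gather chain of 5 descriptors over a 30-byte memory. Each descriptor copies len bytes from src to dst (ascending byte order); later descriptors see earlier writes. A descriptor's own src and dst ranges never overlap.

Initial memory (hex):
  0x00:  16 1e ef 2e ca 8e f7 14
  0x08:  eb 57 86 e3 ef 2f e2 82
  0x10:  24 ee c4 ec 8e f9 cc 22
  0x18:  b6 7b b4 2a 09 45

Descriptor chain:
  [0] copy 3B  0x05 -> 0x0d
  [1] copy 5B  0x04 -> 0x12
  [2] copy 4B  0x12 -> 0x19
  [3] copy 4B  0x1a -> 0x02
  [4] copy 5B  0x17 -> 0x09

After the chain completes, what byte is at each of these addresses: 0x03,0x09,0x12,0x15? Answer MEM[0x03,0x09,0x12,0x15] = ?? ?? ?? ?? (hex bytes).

MEM[0x03,0x09,0x12,0x15] = f7 22 ca 14

#0 dst[0x0d+3] := {0x8e,0xf7,0x14}
#1 dst[0x12+5] := {0xca,0x8e,0xf7,0x14,0xeb}
#2 dst[0x19+4] := {0xca,0x8e,0xf7,0x14}
#3 dst[0x02+4] := {0x8e,0xf7,0x14,0x45}
#4 dst[0x09+5] := {0x22,0xb6,0xca,0x8e,0xf7}
query mem[0x03]=0xf7, mem[0x09]=0x22, mem[0x12]=0xca, mem[0x15]=0x14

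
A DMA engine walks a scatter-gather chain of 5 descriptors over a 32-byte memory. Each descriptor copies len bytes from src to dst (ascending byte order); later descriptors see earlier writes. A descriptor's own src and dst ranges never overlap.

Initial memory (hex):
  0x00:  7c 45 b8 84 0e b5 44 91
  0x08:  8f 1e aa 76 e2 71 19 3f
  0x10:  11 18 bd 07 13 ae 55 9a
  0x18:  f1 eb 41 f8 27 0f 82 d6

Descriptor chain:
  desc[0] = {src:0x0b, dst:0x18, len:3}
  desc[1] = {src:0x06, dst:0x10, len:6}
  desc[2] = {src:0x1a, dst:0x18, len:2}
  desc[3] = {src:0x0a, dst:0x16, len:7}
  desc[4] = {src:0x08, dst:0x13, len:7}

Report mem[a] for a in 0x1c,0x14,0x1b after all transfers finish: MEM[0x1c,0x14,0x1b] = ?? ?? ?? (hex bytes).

MEM[0x1c,0x14,0x1b] = 44 1e 3f

[0] 0x0b->0x18 len=3 : 76 e2 71
[1] 0x06->0x10 len=6 : 44 91 8f 1e aa 76
[2] 0x1a->0x18 len=2 : 71 f8
[3] 0x0a->0x16 len=7 : aa 76 e2 71 19 3f 44
[4] 0x08->0x13 len=7 : 8f 1e aa 76 e2 71 19
query mem[0x1c]=0x44, mem[0x14]=0x1e, mem[0x1b]=0x3f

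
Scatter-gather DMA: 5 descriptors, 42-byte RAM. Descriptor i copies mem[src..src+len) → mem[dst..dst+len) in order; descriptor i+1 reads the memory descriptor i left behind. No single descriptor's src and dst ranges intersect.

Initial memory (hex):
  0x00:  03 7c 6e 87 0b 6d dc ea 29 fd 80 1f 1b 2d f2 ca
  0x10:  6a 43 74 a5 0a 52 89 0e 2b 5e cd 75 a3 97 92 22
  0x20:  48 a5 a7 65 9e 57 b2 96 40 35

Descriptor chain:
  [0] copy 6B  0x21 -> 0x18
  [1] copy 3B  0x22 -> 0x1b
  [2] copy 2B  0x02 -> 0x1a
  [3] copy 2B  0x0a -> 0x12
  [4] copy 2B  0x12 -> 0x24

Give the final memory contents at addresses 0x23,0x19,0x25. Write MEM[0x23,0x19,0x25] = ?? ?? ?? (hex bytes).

MEM[0x23,0x19,0x25] = 65 a7 1f

[0] 0x21->0x18 len=6 : a5 a7 65 9e 57 b2
[1] 0x22->0x1b len=3 : a7 65 9e
[2] 0x02->0x1a len=2 : 6e 87
[3] 0x0a->0x12 len=2 : 80 1f
[4] 0x12->0x24 len=2 : 80 1f
query mem[0x23]=0x65, mem[0x19]=0xa7, mem[0x25]=0x1f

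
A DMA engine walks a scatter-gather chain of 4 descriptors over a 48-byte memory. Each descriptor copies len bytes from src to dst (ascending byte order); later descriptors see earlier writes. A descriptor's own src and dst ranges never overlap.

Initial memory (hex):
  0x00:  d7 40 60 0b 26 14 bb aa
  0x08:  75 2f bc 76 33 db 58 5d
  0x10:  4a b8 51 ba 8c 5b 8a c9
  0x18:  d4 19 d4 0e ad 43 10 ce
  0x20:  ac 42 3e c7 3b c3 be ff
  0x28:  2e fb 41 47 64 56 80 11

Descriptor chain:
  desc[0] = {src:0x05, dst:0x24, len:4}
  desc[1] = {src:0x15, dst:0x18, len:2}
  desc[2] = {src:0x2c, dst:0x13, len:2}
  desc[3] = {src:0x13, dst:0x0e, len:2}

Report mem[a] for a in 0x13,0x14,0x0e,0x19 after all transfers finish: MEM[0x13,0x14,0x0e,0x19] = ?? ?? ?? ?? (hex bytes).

MEM[0x13,0x14,0x0e,0x19] = 64 56 64 8a

[0] 0x05->0x24 len=4 : 14 bb aa 75
[1] 0x15->0x18 len=2 : 5b 8a
[2] 0x2c->0x13 len=2 : 64 56
[3] 0x13->0x0e len=2 : 64 56
query mem[0x13]=0x64, mem[0x14]=0x56, mem[0x0e]=0x64, mem[0x19]=0x8a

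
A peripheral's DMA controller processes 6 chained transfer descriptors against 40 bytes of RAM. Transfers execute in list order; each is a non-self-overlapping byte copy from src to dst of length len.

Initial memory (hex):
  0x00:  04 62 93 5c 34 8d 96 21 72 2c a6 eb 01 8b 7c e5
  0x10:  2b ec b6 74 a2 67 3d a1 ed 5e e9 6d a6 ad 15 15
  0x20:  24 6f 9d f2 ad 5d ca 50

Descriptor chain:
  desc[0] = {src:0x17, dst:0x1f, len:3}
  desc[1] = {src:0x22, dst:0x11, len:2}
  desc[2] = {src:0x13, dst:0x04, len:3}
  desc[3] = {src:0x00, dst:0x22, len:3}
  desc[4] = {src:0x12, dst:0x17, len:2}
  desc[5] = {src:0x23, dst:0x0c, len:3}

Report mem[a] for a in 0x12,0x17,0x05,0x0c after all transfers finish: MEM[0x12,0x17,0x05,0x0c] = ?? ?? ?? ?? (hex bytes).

MEM[0x12,0x17,0x05,0x0c] = f2 f2 a2 62

[0] 0x17->0x1f len=3 : a1 ed 5e
[1] 0x22->0x11 len=2 : 9d f2
[2] 0x13->0x04 len=3 : 74 a2 67
[3] 0x00->0x22 len=3 : 04 62 93
[4] 0x12->0x17 len=2 : f2 74
[5] 0x23->0x0c len=3 : 62 93 5d
query mem[0x12]=0xf2, mem[0x17]=0xf2, mem[0x05]=0xa2, mem[0x0c]=0x62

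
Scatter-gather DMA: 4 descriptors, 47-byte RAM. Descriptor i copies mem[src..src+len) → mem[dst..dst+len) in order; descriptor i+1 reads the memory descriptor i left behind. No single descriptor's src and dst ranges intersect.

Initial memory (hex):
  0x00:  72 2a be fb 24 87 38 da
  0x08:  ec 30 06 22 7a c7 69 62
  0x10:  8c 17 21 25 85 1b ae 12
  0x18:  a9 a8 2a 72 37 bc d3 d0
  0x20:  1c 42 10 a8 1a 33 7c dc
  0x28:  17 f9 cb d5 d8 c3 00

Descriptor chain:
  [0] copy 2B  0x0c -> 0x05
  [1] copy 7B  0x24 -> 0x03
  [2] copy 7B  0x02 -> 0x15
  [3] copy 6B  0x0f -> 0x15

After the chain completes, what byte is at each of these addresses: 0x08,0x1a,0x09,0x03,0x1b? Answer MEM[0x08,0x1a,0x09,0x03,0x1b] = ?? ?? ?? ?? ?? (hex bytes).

MEM[0x08,0x1a,0x09,0x03,0x1b] = f9 85 cb 1a f9

#0 dst[0x05+2] := {0x7a,0xc7}
#1 dst[0x03+7] := {0x1a,0x33,0x7c,0xdc,0x17,0xf9,0xcb}
#2 dst[0x15+7] := {0xbe,0x1a,0x33,0x7c,0xdc,0x17,0xf9}
#3 dst[0x15+6] := {0x62,0x8c,0x17,0x21,0x25,0x85}
query mem[0x08]=0xf9, mem[0x1a]=0x85, mem[0x09]=0xcb, mem[0x03]=0x1a, mem[0x1b]=0xf9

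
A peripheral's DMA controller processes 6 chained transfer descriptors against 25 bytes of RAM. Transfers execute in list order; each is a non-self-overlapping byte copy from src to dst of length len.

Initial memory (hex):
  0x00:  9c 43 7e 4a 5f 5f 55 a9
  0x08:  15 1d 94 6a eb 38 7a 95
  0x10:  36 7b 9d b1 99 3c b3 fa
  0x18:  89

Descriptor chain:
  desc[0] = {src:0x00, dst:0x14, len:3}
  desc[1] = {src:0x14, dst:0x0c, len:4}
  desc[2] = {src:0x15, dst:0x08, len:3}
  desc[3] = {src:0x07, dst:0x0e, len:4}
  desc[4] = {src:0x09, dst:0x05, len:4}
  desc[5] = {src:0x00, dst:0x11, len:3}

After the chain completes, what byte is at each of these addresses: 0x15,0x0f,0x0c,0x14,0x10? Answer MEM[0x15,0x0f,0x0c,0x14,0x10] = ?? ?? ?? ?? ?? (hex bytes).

MEM[0x15,0x0f,0x0c,0x14,0x10] = 43 43 9c 9c 7e

  after D0: wrote 3B at 0x14 = 9c437e
  after D1: wrote 4B at 0x0c = 9c437efa
  after D2: wrote 3B at 0x08 = 437efa
  after D3: wrote 4B at 0x0e = a9437efa
  after D4: wrote 4B at 0x05 = 7efa6a9c
  after D5: wrote 3B at 0x11 = 9c437e
query mem[0x15]=0x43, mem[0x0f]=0x43, mem[0x0c]=0x9c, mem[0x14]=0x9c, mem[0x10]=0x7e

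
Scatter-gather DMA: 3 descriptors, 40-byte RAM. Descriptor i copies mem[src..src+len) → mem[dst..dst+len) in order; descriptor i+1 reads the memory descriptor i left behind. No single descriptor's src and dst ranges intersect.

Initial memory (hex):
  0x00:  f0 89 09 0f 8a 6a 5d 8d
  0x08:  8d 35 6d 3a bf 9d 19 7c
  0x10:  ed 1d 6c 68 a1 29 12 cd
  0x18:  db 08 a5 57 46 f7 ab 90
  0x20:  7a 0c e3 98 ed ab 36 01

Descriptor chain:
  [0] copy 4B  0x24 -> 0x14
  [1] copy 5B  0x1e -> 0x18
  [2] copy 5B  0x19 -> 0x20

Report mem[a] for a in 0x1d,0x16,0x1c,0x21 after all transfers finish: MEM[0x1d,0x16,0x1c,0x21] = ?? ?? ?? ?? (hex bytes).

MEM[0x1d,0x16,0x1c,0x21] = f7 36 e3 7a

D0: mem[0x14..0x17] <- [ed ab 36 01]
D1: mem[0x18..0x1c] <- [ab 90 7a 0c e3]
D2: mem[0x20..0x24] <- [90 7a 0c e3 f7]
query mem[0x1d]=0xf7, mem[0x16]=0x36, mem[0x1c]=0xe3, mem[0x21]=0x7a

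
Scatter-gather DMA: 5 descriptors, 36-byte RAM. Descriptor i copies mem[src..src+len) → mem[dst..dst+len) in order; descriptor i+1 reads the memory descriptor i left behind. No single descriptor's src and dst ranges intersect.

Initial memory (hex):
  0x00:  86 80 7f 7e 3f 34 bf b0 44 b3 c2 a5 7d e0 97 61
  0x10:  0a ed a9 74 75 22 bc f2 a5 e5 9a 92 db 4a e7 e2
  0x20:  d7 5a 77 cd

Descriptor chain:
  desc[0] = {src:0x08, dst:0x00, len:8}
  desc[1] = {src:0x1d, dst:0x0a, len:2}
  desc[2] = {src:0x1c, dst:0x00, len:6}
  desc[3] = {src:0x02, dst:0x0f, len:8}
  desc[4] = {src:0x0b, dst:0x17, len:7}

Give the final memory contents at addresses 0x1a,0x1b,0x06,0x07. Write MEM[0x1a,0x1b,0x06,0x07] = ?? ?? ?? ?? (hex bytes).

[0] 0x08->0x00 len=8 : 44 b3 c2 a5 7d e0 97 61
[1] 0x1d->0x0a len=2 : 4a e7
[2] 0x1c->0x00 len=6 : db 4a e7 e2 d7 5a
[3] 0x02->0x0f len=8 : e7 e2 d7 5a 97 61 44 b3
[4] 0x0b->0x17 len=7 : e7 7d e0 97 e7 e2 d7
query mem[0x1a]=0x97, mem[0x1b]=0xe7, mem[0x06]=0x97, mem[0x07]=0x61

MEM[0x1a,0x1b,0x06,0x07] = 97 e7 97 61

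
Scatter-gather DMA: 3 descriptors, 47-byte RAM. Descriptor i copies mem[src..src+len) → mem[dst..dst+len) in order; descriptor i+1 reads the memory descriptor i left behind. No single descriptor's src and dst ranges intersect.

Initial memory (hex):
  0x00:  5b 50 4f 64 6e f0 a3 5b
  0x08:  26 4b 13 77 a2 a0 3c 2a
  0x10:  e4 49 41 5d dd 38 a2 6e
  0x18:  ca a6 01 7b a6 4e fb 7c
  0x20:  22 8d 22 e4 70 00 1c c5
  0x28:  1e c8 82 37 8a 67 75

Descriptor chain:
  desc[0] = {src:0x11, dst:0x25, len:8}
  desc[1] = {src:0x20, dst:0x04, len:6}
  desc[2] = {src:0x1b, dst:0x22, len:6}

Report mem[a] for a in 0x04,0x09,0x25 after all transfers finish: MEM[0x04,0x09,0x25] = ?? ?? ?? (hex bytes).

  after D0: wrote 8B at 0x25 = 49415ddd38a26eca
  after D1: wrote 6B at 0x04 = 228d22e47049
  after D2: wrote 6B at 0x22 = 7ba64efb7c22
query mem[0x04]=0x22, mem[0x09]=0x49, mem[0x25]=0xfb

MEM[0x04,0x09,0x25] = 22 49 fb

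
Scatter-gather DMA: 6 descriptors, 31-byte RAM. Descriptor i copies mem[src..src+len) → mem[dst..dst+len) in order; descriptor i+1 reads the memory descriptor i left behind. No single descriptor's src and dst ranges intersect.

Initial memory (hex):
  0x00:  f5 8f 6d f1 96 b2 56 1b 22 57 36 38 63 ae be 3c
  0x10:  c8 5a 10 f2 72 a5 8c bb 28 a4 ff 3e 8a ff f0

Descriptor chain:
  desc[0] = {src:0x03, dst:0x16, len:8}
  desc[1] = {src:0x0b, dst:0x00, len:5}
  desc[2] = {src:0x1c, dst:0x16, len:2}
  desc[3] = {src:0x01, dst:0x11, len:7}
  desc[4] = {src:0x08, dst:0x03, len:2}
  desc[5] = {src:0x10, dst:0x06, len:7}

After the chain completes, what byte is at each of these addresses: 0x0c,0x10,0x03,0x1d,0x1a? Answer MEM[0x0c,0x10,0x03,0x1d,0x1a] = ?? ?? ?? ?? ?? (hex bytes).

  after D0: wrote 8B at 0x16 = f196b2561b225736
  after D1: wrote 5B at 0x00 = 3863aebe3c
  after D2: wrote 2B at 0x16 = 5736
  after D3: wrote 7B at 0x11 = 63aebe3cb2561b
  after D4: wrote 2B at 0x03 = 2257
  after D5: wrote 7B at 0x06 = c863aebe3cb256
query mem[0x0c]=0x56, mem[0x10]=0xc8, mem[0x03]=0x22, mem[0x1d]=0x36, mem[0x1a]=0x1b

MEM[0x0c,0x10,0x03,0x1d,0x1a] = 56 c8 22 36 1b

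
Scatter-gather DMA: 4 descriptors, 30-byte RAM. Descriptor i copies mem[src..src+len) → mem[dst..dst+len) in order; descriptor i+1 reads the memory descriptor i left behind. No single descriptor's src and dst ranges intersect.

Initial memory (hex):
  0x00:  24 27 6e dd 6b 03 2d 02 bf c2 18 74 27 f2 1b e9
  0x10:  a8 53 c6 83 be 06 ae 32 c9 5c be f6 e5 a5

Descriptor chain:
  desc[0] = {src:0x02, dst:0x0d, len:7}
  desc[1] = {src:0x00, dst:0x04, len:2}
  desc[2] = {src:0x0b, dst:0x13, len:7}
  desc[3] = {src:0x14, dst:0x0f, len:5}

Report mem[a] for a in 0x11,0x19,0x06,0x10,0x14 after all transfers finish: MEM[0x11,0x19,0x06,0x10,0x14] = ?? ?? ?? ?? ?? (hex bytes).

[0] 0x02->0x0d len=7 : 6e dd 6b 03 2d 02 bf
[1] 0x00->0x04 len=2 : 24 27
[2] 0x0b->0x13 len=7 : 74 27 6e dd 6b 03 2d
[3] 0x14->0x0f len=5 : 27 6e dd 6b 03
query mem[0x11]=0xdd, mem[0x19]=0x2d, mem[0x06]=0x2d, mem[0x10]=0x6e, mem[0x14]=0x27

MEM[0x11,0x19,0x06,0x10,0x14] = dd 2d 2d 6e 27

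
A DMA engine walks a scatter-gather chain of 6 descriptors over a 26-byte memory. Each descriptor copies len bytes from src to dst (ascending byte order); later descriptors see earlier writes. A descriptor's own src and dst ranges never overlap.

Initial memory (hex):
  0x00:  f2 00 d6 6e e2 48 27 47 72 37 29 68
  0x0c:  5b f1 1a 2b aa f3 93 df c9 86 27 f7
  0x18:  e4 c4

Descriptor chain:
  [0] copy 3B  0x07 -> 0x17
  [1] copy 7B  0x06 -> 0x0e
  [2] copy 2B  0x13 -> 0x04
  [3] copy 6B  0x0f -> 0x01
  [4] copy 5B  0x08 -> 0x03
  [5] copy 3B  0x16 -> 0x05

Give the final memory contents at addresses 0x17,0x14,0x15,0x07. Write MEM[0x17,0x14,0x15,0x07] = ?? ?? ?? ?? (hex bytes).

[0] 0x07->0x17 len=3 : 47 72 37
[1] 0x06->0x0e len=7 : 27 47 72 37 29 68 5b
[2] 0x13->0x04 len=2 : 68 5b
[3] 0x0f->0x01 len=6 : 47 72 37 29 68 5b
[4] 0x08->0x03 len=5 : 72 37 29 68 5b
[5] 0x16->0x05 len=3 : 27 47 72
query mem[0x17]=0x47, mem[0x14]=0x5b, mem[0x15]=0x86, mem[0x07]=0x72

MEM[0x17,0x14,0x15,0x07] = 47 5b 86 72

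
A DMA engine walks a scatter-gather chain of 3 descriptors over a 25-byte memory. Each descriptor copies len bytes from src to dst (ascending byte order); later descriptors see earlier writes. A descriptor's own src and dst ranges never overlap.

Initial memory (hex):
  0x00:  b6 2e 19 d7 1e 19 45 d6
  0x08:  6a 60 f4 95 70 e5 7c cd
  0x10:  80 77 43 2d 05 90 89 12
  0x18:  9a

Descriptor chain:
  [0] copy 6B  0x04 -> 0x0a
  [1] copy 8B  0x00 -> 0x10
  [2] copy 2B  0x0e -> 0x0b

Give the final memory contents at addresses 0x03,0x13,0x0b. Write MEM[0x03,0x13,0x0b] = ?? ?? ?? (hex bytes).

D0: mem[0x0a..0x0f] <- [1e 19 45 d6 6a 60]
D1: mem[0x10..0x17] <- [b6 2e 19 d7 1e 19 45 d6]
D2: mem[0x0b..0x0c] <- [6a 60]
query mem[0x03]=0xd7, mem[0x13]=0xd7, mem[0x0b]=0x6a

MEM[0x03,0x13,0x0b] = d7 d7 6a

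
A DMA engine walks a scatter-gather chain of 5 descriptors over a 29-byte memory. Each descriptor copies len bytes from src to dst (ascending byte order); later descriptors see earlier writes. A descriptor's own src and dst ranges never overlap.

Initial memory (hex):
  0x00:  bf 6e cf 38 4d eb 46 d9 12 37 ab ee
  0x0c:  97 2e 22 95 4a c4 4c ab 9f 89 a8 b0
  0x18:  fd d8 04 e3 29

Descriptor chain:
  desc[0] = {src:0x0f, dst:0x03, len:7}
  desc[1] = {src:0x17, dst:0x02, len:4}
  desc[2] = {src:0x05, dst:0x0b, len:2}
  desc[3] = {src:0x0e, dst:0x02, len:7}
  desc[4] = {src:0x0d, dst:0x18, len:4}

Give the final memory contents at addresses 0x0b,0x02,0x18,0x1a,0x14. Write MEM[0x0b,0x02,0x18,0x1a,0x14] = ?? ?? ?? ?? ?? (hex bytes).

MEM[0x0b,0x02,0x18,0x1a,0x14] = 04 22 2e 95 9f

D0: mem[0x03..0x09] <- [95 4a c4 4c ab 9f 89]
D1: mem[0x02..0x05] <- [b0 fd d8 04]
D2: mem[0x0b..0x0c] <- [04 4c]
D3: mem[0x02..0x08] <- [22 95 4a c4 4c ab 9f]
D4: mem[0x18..0x1b] <- [2e 22 95 4a]
query mem[0x0b]=0x04, mem[0x02]=0x22, mem[0x18]=0x2e, mem[0x1a]=0x95, mem[0x14]=0x9f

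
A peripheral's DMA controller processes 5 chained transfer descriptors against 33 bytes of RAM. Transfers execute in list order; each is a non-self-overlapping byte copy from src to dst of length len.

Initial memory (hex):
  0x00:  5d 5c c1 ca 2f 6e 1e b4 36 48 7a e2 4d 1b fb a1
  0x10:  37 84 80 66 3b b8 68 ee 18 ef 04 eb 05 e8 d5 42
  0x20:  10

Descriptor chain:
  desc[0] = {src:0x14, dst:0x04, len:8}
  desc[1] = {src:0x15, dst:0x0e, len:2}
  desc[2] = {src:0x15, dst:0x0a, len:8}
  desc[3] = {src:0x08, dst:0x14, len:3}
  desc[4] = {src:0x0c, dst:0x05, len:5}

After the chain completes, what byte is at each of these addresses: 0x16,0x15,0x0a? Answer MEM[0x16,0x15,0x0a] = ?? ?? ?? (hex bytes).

[0] 0x14->0x04 len=8 : 3b b8 68 ee 18 ef 04 eb
[1] 0x15->0x0e len=2 : b8 68
[2] 0x15->0x0a len=8 : b8 68 ee 18 ef 04 eb 05
[3] 0x08->0x14 len=3 : 18 ef b8
[4] 0x0c->0x05 len=5 : ee 18 ef 04 eb
query mem[0x16]=0xb8, mem[0x15]=0xef, mem[0x0a]=0xb8

MEM[0x16,0x15,0x0a] = b8 ef b8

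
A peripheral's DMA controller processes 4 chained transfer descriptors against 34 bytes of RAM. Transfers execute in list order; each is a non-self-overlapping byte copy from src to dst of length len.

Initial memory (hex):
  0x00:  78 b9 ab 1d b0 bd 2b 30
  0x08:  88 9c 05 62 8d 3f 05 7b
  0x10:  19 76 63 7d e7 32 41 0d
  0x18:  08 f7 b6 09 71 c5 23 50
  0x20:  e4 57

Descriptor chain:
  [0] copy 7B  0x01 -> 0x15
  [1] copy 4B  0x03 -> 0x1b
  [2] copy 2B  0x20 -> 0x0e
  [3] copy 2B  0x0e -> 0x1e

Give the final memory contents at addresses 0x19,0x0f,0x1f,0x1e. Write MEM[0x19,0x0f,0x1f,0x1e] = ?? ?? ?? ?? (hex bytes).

#0 dst[0x15+7] := {0xb9,0xab,0x1d,0xb0,0xbd,0x2b,0x30}
#1 dst[0x1b+4] := {0x1d,0xb0,0xbd,0x2b}
#2 dst[0x0e+2] := {0xe4,0x57}
#3 dst[0x1e+2] := {0xe4,0x57}
query mem[0x19]=0xbd, mem[0x0f]=0x57, mem[0x1f]=0x57, mem[0x1e]=0xe4

MEM[0x19,0x0f,0x1f,0x1e] = bd 57 57 e4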